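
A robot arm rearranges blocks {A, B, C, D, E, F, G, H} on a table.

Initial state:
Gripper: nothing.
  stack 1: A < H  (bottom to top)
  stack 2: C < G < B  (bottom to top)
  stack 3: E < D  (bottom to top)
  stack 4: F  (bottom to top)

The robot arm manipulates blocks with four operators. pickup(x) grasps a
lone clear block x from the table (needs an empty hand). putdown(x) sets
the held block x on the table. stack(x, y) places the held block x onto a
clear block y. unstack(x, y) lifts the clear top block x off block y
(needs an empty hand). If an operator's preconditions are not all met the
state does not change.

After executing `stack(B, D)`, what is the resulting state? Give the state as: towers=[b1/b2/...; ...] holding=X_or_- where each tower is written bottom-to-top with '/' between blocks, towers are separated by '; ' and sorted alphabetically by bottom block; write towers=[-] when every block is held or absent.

towers=[A/H; C/G/B; E/D; F] holding=-

before: towers=[A/H; C/G/B; E/D; F] holding=-
pre[stack(B, D)]: holding(B) fail, clear(D) ok, B≠D ok
holding(B) unmet → stack(B, D) is a no-op
after:  towers=[A/H; C/G/B; E/D; F] holding=-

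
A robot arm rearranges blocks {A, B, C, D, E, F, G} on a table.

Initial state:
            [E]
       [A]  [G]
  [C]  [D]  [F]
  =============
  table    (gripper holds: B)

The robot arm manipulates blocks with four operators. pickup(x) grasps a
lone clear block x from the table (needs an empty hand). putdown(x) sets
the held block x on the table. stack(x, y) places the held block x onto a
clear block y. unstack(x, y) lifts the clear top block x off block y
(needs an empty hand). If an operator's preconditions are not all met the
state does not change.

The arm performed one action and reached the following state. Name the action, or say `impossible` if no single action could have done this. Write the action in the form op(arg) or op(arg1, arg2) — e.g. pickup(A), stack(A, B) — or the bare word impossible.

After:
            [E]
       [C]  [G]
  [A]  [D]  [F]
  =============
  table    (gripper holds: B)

target: towers=[A; D/C; F/G/E] holding=B
        putdown(B) → towers=[B; C; D/A; F/G/E] holding=-
       stack(B, A) → towers=[C; D/A/B; F/G/E] holding=-
       stack(B, E) → towers=[C; D/A; F/G/E/B] holding=-
       stack(B, C) → towers=[C/B; D/A; F/G/E] holding=-
none of the 4 applicable actions match → impossible

impossible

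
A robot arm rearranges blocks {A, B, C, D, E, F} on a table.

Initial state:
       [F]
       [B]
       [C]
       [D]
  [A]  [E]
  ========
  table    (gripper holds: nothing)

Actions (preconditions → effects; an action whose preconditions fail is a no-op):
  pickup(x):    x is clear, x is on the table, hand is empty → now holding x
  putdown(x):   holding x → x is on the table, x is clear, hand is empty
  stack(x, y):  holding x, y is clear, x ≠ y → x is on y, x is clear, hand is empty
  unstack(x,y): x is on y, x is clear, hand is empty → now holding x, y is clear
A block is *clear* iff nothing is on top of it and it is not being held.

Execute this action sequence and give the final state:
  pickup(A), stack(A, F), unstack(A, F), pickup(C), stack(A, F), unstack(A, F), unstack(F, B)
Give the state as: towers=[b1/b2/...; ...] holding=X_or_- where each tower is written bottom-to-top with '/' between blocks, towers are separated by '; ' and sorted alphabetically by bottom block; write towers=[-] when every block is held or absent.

towers=[E/D/C/B/F] holding=A

step 1 (pickup(A)): towers=[E/D/C/B/F] holding=A
step 2 (stack(A, F)): towers=[E/D/C/B/F/A] holding=-
step 3 (unstack(A, F)): towers=[E/D/C/B/F] holding=A
step 4 (pickup(C)) [no-op]: towers=[E/D/C/B/F] holding=A
step 5 (stack(A, F)): towers=[E/D/C/B/F/A] holding=-
step 6 (unstack(A, F)): towers=[E/D/C/B/F] holding=A
step 7 (unstack(F, B)) [no-op]: towers=[E/D/C/B/F] holding=A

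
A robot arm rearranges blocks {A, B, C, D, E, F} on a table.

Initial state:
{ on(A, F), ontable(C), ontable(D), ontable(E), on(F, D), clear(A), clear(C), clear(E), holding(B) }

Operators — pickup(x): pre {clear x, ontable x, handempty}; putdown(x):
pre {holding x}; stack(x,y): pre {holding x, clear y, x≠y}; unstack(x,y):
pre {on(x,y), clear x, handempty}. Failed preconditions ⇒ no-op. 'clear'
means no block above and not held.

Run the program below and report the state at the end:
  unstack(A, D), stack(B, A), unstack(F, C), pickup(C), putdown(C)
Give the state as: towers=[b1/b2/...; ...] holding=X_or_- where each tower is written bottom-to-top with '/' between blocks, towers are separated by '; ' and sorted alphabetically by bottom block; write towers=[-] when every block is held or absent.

step 1 (unstack(A, D)) [no-op]: towers=[C; D/F/A; E] holding=B
step 2 (stack(B, A)): towers=[C; D/F/A/B; E] holding=-
step 3 (unstack(F, C)) [no-op]: towers=[C; D/F/A/B; E] holding=-
step 4 (pickup(C)): towers=[D/F/A/B; E] holding=C
step 5 (putdown(C)): towers=[C; D/F/A/B; E] holding=-

towers=[C; D/F/A/B; E] holding=-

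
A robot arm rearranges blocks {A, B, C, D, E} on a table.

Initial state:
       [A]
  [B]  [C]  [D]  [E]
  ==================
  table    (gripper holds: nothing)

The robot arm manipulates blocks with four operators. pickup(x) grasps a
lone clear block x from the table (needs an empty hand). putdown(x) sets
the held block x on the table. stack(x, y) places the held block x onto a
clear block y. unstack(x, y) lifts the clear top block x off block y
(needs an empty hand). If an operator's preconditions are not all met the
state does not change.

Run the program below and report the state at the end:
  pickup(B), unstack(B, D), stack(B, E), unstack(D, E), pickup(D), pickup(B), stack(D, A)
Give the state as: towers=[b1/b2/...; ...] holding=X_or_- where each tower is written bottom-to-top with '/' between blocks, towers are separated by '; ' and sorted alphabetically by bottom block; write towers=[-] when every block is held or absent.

towers=[C/A/D; E/B] holding=-

step 1 (pickup(B)): towers=[C/A; D; E] holding=B
step 2 (unstack(B, D)) [no-op]: towers=[C/A; D; E] holding=B
step 3 (stack(B, E)): towers=[C/A; D; E/B] holding=-
step 4 (unstack(D, E)) [no-op]: towers=[C/A; D; E/B] holding=-
step 5 (pickup(D)): towers=[C/A; E/B] holding=D
step 6 (pickup(B)) [no-op]: towers=[C/A; E/B] holding=D
step 7 (stack(D, A)): towers=[C/A/D; E/B] holding=-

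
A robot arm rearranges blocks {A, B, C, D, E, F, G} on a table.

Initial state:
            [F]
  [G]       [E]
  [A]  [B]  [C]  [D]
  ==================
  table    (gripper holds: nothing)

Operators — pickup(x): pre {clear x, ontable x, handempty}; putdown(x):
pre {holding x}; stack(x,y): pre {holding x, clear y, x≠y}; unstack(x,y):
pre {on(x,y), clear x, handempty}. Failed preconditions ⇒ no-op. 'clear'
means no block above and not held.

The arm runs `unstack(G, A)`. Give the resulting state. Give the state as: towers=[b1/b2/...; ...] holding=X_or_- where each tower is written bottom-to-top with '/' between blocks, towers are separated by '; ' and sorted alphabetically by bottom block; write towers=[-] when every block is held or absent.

before: towers=[A/G; B; C/E/F; D] holding=-
pre[unstack(G, A)]: on(G,A) yes, clear(G) yes, handempty yes
all met → apply unstack(G, A)
after:  towers=[A; B; C/E/F; D] holding=G

towers=[A; B; C/E/F; D] holding=G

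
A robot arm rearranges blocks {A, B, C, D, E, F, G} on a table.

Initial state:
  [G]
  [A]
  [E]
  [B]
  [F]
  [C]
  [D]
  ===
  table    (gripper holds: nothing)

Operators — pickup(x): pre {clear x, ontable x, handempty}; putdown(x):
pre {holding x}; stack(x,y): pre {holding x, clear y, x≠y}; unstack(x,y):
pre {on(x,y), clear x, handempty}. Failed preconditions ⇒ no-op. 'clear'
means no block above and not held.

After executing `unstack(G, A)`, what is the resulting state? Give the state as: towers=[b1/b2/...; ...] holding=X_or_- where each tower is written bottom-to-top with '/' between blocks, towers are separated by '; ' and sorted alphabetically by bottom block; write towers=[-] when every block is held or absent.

towers=[D/C/F/B/E/A] holding=G

before: towers=[D/C/F/B/E/A/G] holding=-
pre[unstack(G, A)]: on(G,A) yes, clear(G) yes, handempty yes
all met → apply unstack(G, A)
after:  towers=[D/C/F/B/E/A] holding=G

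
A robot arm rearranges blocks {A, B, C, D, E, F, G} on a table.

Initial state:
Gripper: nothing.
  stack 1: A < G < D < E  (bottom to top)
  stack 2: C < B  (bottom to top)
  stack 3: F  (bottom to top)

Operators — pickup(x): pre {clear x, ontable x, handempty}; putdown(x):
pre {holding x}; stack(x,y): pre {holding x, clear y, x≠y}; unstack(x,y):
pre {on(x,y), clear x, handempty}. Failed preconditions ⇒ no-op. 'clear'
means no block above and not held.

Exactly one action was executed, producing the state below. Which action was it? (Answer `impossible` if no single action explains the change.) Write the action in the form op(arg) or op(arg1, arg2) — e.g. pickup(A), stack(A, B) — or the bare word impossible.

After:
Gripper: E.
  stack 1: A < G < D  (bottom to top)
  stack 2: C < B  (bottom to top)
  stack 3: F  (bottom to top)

unstack(E, D)

target: towers=[A/G/D; C/B; F] holding=E
     unstack(B, C) → towers=[A/G/D/E; C; F] holding=B
         pickup(F) → towers=[A/G/D/E; C/B] holding=F
     unstack(E, D) → towers=[A/G/D; C/B; F] holding=E  ← match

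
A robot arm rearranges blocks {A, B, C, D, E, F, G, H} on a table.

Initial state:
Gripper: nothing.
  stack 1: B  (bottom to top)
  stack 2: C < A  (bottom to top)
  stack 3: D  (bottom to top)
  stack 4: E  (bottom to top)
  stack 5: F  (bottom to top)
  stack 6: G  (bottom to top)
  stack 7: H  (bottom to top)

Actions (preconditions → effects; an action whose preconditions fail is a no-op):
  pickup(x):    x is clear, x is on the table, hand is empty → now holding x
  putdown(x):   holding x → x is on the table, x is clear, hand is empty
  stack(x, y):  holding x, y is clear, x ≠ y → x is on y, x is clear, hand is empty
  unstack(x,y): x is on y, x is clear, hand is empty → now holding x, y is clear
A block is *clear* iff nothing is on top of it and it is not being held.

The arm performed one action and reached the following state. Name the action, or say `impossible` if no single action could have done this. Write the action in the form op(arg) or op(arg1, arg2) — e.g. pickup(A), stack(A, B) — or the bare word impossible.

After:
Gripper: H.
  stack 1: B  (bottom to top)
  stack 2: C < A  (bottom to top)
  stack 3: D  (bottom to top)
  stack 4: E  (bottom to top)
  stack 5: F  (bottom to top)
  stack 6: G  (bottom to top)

pickup(H)

target: towers=[B; C/A; D; E; F; G] holding=H
         pickup(G) → towers=[B; C/A; D; E; F; H] holding=G
     unstack(A, C) → towers=[B; C; D; E; F; G; H] holding=A
         pickup(E) → towers=[B; C/A; D; F; G; H] holding=E
         pickup(H) → towers=[B; C/A; D; E; F; G] holding=H  ← match
         pickup(B) → towers=[C/A; D; E; F; G; H] holding=B
         pickup(F) → towers=[B; C/A; D; E; G; H] holding=F
         pickup(D) → towers=[B; C/A; E; F; G; H] holding=D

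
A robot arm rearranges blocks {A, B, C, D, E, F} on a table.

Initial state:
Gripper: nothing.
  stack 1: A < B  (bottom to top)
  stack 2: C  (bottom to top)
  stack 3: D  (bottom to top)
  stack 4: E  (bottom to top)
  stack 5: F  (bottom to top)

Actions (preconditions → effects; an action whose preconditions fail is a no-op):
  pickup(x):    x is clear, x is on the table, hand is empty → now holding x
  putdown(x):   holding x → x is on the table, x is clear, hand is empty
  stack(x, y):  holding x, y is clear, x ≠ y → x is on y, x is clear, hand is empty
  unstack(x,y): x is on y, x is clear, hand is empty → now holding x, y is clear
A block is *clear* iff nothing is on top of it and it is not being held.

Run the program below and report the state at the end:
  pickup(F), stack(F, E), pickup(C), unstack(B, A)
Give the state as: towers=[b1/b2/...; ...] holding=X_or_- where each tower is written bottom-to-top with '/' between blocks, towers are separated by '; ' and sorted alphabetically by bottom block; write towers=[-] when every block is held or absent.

towers=[A/B; D; E/F] holding=C

step 1 (pickup(F)): towers=[A/B; C; D; E] holding=F
step 2 (stack(F, E)): towers=[A/B; C; D; E/F] holding=-
step 3 (pickup(C)): towers=[A/B; D; E/F] holding=C
step 4 (unstack(B, A)) [no-op]: towers=[A/B; D; E/F] holding=C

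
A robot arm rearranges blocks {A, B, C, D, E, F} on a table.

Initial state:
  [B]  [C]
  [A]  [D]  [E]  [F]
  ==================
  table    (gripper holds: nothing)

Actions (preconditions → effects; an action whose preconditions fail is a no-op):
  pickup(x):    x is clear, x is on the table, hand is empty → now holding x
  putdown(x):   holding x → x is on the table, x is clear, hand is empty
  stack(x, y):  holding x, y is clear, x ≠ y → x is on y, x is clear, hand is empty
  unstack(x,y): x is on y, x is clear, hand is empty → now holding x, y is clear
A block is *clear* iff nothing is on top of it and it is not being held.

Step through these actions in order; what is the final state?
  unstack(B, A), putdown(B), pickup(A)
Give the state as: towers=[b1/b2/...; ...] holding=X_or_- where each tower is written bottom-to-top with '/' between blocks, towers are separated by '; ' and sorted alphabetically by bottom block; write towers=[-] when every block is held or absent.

towers=[B; D/C; E; F] holding=A

step 1 (unstack(B, A)): towers=[A; D/C; E; F] holding=B
step 2 (putdown(B)): towers=[A; B; D/C; E; F] holding=-
step 3 (pickup(A)): towers=[B; D/C; E; F] holding=A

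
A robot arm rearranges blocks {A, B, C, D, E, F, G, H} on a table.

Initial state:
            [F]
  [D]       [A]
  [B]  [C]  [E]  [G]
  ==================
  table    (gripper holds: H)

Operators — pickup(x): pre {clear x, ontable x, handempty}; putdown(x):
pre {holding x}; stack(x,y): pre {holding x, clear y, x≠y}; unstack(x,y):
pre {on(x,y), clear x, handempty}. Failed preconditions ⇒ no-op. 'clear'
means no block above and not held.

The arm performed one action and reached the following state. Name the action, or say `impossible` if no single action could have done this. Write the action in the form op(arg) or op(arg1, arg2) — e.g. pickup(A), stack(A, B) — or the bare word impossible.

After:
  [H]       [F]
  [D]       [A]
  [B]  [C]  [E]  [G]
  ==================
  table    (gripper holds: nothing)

stack(H, D)

target: towers=[B/D/H; C; E/A/F; G] holding=-
        putdown(H) → towers=[B/D; C; E/A/F; G; H] holding=-
       stack(H, G) → towers=[B/D; C; E/A/F; G/H] holding=-
       stack(H, F) → towers=[B/D; C; E/A/F/H; G] holding=-
       stack(H, D) → towers=[B/D/H; C; E/A/F; G] holding=-  ← match
       stack(H, C) → towers=[B/D; C/H; E/A/F; G] holding=-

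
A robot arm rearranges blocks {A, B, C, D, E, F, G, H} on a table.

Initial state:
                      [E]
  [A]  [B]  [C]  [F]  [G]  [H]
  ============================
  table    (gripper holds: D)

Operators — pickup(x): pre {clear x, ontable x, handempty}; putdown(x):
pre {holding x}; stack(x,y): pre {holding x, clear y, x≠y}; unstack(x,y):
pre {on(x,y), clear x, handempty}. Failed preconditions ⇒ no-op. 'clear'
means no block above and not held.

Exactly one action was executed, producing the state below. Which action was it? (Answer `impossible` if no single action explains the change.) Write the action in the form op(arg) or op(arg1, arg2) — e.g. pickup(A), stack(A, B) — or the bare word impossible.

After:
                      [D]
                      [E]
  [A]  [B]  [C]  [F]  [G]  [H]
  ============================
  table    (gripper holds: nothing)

target: towers=[A; B; C; F; G/E/D; H] holding=-
        putdown(D) → towers=[A; B; C; D; F; G/E; H] holding=-
       stack(D, A) → towers=[A/D; B; C; F; G/E; H] holding=-
       stack(D, E) → towers=[A; B; C; F; G/E/D; H] holding=-  ← match
       stack(D, H) → towers=[A; B; C; F; G/E; H/D] holding=-
       stack(D, B) → towers=[A; B/D; C; F; G/E; H] holding=-
       stack(D, F) → towers=[A; B; C; F/D; G/E; H] holding=-
       stack(D, C) → towers=[A; B; C/D; F; G/E; H] holding=-

stack(D, E)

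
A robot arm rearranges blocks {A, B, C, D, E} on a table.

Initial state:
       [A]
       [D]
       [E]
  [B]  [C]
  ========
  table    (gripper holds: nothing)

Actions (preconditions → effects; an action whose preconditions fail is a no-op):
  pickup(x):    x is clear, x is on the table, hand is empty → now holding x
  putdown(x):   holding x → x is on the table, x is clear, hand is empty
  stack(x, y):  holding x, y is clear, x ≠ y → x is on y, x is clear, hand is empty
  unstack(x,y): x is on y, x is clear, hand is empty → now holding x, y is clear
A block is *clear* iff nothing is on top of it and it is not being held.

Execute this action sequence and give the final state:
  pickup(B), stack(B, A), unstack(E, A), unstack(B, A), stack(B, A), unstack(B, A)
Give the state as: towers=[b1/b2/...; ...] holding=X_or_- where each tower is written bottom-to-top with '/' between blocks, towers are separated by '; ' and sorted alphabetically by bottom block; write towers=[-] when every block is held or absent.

step 1 (pickup(B)): towers=[C/E/D/A] holding=B
step 2 (stack(B, A)): towers=[C/E/D/A/B] holding=-
step 3 (unstack(E, A)) [no-op]: towers=[C/E/D/A/B] holding=-
step 4 (unstack(B, A)): towers=[C/E/D/A] holding=B
step 5 (stack(B, A)): towers=[C/E/D/A/B] holding=-
step 6 (unstack(B, A)): towers=[C/E/D/A] holding=B

towers=[C/E/D/A] holding=B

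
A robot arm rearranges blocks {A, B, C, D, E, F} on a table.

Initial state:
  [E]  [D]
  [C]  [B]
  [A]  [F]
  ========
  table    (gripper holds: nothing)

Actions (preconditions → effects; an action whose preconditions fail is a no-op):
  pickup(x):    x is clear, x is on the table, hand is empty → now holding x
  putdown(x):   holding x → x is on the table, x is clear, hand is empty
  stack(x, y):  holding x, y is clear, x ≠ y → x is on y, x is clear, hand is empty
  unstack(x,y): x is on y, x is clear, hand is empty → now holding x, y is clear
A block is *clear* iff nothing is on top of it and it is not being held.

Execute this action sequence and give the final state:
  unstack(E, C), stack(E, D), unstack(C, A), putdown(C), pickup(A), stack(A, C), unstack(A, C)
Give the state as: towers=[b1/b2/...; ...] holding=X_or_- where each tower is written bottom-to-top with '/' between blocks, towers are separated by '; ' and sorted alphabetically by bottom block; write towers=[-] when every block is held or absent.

towers=[C; F/B/D/E] holding=A

step 1 (unstack(E, C)): towers=[A/C; F/B/D] holding=E
step 2 (stack(E, D)): towers=[A/C; F/B/D/E] holding=-
step 3 (unstack(C, A)): towers=[A; F/B/D/E] holding=C
step 4 (putdown(C)): towers=[A; C; F/B/D/E] holding=-
step 5 (pickup(A)): towers=[C; F/B/D/E] holding=A
step 6 (stack(A, C)): towers=[C/A; F/B/D/E] holding=-
step 7 (unstack(A, C)): towers=[C; F/B/D/E] holding=A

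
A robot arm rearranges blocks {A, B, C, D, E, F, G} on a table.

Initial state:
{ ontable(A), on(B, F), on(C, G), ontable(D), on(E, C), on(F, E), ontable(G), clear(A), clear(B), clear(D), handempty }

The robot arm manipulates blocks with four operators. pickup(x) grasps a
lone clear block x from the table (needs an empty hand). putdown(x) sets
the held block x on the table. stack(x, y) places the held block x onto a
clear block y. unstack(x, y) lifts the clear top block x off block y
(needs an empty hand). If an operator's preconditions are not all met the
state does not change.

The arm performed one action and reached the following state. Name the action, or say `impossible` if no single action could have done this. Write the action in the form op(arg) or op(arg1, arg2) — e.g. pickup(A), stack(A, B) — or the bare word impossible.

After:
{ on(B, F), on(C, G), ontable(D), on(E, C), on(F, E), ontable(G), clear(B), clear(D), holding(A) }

pickup(A)

target: towers=[D; G/C/E/F/B] holding=A
     unstack(B, F) → towers=[A; D; G/C/E/F] holding=B
         pickup(D) → towers=[A; G/C/E/F/B] holding=D
         pickup(A) → towers=[D; G/C/E/F/B] holding=A  ← match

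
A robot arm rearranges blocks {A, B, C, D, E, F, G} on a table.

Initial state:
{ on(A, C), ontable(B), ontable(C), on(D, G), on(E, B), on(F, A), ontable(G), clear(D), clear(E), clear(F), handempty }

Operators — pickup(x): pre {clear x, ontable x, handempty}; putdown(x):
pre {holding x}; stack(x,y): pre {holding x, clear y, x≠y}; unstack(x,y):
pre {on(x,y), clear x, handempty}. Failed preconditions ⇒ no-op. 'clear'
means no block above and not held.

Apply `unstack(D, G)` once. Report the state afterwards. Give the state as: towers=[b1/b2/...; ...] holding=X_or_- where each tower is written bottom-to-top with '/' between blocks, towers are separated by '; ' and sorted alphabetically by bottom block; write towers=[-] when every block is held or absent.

before: towers=[B/E; C/A/F; G/D] holding=-
pre[unstack(D, G)]: on(D,G) ✓, clear(D) ✓, handempty ✓
all met → apply unstack(D, G)
after:  towers=[B/E; C/A/F; G] holding=D

towers=[B/E; C/A/F; G] holding=D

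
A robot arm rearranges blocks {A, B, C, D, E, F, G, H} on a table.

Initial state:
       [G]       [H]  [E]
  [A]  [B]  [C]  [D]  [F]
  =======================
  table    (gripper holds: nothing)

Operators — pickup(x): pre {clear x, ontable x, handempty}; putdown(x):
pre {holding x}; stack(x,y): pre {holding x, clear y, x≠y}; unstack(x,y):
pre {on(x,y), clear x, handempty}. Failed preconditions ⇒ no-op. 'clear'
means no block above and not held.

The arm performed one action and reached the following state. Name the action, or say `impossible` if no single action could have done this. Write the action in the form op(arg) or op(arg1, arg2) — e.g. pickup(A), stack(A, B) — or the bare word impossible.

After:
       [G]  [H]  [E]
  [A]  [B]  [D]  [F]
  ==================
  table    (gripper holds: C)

pickup(C)

target: towers=[A; B/G; D/H; F/E] holding=C
     unstack(G, B) → towers=[A; B; C; D/H; F/E] holding=G
         pickup(A) → towers=[B/G; C; D/H; F/E] holding=A
     unstack(E, F) → towers=[A; B/G; C; D/H; F] holding=E
     unstack(H, D) → towers=[A; B/G; C; D; F/E] holding=H
         pickup(C) → towers=[A; B/G; D/H; F/E] holding=C  ← match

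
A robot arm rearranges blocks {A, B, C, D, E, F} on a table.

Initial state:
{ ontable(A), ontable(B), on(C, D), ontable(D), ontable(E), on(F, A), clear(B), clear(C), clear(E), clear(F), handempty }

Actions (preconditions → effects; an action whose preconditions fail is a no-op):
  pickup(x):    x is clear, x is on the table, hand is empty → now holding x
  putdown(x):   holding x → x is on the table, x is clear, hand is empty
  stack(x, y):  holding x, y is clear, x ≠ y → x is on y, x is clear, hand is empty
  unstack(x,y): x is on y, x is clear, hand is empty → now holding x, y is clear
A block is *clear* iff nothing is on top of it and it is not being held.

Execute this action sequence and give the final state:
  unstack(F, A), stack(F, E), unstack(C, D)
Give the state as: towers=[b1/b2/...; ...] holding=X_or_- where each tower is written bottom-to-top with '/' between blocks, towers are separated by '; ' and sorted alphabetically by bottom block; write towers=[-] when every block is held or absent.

towers=[A; B; D; E/F] holding=C

step 1 (unstack(F, A)): towers=[A; B; D/C; E] holding=F
step 2 (stack(F, E)): towers=[A; B; D/C; E/F] holding=-
step 3 (unstack(C, D)): towers=[A; B; D; E/F] holding=C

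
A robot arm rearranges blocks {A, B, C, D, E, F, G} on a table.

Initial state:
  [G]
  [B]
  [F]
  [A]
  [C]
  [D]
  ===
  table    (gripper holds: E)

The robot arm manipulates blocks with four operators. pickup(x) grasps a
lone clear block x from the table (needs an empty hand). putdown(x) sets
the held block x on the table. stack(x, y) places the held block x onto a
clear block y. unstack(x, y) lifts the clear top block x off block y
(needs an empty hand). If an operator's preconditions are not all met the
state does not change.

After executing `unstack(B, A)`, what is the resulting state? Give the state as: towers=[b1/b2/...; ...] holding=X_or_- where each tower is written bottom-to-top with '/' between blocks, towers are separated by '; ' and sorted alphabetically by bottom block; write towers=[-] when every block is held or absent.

before: towers=[D/C/A/F/B/G] holding=E
pre[unstack(B, A)]: on(B,A) fail, clear(B) fail, handempty fail
on(B,A), clear(B), handempty unmet → unstack(B, A) is a no-op
after:  towers=[D/C/A/F/B/G] holding=E

towers=[D/C/A/F/B/G] holding=E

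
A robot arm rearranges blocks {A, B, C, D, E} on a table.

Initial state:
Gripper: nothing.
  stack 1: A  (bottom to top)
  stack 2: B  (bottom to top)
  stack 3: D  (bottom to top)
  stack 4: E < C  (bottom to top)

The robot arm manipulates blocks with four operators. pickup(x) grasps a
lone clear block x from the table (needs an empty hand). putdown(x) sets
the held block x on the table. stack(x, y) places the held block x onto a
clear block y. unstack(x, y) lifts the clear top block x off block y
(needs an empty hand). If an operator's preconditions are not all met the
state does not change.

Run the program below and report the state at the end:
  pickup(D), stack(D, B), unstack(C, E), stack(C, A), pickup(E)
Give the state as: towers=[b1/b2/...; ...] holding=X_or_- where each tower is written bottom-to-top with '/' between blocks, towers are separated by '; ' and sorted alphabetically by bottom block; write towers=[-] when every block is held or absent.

step 1 (pickup(D)): towers=[A; B; E/C] holding=D
step 2 (stack(D, B)): towers=[A; B/D; E/C] holding=-
step 3 (unstack(C, E)): towers=[A; B/D; E] holding=C
step 4 (stack(C, A)): towers=[A/C; B/D; E] holding=-
step 5 (pickup(E)): towers=[A/C; B/D] holding=E

towers=[A/C; B/D] holding=E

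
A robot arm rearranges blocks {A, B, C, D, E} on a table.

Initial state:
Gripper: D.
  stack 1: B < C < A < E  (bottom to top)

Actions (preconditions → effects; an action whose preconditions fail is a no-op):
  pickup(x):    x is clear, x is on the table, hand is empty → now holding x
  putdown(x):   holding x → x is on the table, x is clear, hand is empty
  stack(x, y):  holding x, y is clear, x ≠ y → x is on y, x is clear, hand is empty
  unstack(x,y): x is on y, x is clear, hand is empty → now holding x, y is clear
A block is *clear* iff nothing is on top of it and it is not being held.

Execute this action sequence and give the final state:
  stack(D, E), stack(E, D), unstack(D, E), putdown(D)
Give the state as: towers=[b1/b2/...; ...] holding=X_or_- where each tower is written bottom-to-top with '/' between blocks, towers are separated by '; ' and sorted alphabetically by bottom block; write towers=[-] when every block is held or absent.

towers=[B/C/A/E; D] holding=-

step 1 (stack(D, E)): towers=[B/C/A/E/D] holding=-
step 2 (stack(E, D)) [no-op]: towers=[B/C/A/E/D] holding=-
step 3 (unstack(D, E)): towers=[B/C/A/E] holding=D
step 4 (putdown(D)): towers=[B/C/A/E; D] holding=-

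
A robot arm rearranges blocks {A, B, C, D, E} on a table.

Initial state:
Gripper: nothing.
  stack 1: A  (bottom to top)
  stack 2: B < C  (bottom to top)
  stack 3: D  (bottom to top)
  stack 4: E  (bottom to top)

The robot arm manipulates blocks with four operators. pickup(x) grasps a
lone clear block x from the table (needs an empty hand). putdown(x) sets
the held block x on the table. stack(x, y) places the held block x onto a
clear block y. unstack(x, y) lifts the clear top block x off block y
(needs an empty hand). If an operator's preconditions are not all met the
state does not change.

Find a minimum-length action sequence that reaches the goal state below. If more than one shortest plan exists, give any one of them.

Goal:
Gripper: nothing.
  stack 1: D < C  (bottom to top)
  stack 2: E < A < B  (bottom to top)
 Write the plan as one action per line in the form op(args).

step 1 (pickup(A)): towers=[B/C; D; E] holding=A
step 2 (stack(A, E)): towers=[B/C; D; E/A] holding=-
step 3 (unstack(C, B)): towers=[B; D; E/A] holding=C
step 4 (stack(C, D)): towers=[B; D/C; E/A] holding=-
step 5 (pickup(B)): towers=[D/C; E/A] holding=B
step 6 (stack(B, A)): towers=[D/C; E/A/B] holding=-
goal check: towers=[D/C; E/A/B] holding=- — reached (length 6, optimal by BFS)

pickup(A)
stack(A, E)
unstack(C, B)
stack(C, D)
pickup(B)
stack(B, A)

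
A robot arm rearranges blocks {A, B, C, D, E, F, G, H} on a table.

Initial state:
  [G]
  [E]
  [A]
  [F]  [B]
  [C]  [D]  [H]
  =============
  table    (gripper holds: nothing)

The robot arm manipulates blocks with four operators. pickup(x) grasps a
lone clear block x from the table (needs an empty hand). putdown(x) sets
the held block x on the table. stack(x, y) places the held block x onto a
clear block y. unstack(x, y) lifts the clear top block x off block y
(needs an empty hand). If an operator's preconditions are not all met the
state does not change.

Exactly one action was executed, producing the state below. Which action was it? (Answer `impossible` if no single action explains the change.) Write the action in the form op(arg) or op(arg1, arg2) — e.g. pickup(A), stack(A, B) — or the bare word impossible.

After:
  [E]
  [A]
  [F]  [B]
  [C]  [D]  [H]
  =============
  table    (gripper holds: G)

target: towers=[C/F/A/E; D/B; H] holding=G
     unstack(G, E) → towers=[C/F/A/E; D/B; H] holding=G  ← match
         pickup(H) → towers=[C/F/A/E/G; D/B] holding=H
     unstack(B, D) → towers=[C/F/A/E/G; D; H] holding=B

unstack(G, E)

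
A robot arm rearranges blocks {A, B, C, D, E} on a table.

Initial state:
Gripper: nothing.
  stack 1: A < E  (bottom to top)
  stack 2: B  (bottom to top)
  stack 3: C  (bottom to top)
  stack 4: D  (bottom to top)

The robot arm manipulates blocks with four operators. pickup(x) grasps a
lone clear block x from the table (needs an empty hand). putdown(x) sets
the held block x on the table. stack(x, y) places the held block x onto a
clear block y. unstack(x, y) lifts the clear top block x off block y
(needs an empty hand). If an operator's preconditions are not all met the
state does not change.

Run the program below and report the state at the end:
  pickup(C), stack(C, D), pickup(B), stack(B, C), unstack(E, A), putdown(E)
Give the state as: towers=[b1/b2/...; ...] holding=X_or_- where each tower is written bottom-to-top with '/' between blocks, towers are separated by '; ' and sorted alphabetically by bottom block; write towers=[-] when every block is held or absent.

towers=[A; D/C/B; E] holding=-

step 1 (pickup(C)): towers=[A/E; B; D] holding=C
step 2 (stack(C, D)): towers=[A/E; B; D/C] holding=-
step 3 (pickup(B)): towers=[A/E; D/C] holding=B
step 4 (stack(B, C)): towers=[A/E; D/C/B] holding=-
step 5 (unstack(E, A)): towers=[A; D/C/B] holding=E
step 6 (putdown(E)): towers=[A; D/C/B; E] holding=-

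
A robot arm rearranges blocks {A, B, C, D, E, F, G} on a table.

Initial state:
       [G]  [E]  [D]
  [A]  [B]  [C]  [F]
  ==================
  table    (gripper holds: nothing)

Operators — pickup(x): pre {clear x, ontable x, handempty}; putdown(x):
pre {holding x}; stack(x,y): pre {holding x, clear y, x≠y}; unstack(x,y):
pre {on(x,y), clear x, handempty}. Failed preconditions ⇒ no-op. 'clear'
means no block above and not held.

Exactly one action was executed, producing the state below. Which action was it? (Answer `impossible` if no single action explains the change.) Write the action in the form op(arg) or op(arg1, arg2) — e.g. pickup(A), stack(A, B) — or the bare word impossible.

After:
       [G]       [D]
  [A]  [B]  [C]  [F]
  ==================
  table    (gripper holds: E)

unstack(E, C)

target: towers=[A; B/G; C; F/D] holding=E
     unstack(G, B) → towers=[A; B; C/E; F/D] holding=G
     unstack(D, F) → towers=[A; B/G; C/E; F] holding=D
         pickup(A) → towers=[B/G; C/E; F/D] holding=A
     unstack(E, C) → towers=[A; B/G; C; F/D] holding=E  ← match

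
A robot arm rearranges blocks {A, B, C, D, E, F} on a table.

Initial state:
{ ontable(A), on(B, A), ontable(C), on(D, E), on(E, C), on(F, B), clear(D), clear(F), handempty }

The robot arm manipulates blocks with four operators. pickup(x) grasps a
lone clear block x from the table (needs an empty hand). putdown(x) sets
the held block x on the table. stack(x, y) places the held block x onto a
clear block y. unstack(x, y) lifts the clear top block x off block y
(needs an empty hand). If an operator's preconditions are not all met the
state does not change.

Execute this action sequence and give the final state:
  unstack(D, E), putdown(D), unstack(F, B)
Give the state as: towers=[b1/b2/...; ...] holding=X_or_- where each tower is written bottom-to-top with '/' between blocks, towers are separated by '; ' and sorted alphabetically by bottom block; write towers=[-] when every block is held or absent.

towers=[A/B; C/E; D] holding=F

step 1 (unstack(D, E)): towers=[A/B/F; C/E] holding=D
step 2 (putdown(D)): towers=[A/B/F; C/E; D] holding=-
step 3 (unstack(F, B)): towers=[A/B; C/E; D] holding=F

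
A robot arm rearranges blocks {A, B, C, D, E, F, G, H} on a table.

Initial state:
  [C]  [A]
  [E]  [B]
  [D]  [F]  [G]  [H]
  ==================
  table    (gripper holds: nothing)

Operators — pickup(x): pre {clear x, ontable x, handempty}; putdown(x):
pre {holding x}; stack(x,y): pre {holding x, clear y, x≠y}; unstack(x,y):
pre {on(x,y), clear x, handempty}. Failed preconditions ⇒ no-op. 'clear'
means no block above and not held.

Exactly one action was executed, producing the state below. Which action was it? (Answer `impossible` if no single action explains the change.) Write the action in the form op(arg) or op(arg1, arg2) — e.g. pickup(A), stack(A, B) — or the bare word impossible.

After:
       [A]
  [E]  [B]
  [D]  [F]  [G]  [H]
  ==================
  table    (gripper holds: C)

target: towers=[D/E; F/B/A; G; H] holding=C
         pickup(G) → towers=[D/E/C; F/B/A; H] holding=G
     unstack(A, B) → towers=[D/E/C; F/B; G; H] holding=A
         pickup(H) → towers=[D/E/C; F/B/A; G] holding=H
     unstack(C, E) → towers=[D/E; F/B/A; G; H] holding=C  ← match

unstack(C, E)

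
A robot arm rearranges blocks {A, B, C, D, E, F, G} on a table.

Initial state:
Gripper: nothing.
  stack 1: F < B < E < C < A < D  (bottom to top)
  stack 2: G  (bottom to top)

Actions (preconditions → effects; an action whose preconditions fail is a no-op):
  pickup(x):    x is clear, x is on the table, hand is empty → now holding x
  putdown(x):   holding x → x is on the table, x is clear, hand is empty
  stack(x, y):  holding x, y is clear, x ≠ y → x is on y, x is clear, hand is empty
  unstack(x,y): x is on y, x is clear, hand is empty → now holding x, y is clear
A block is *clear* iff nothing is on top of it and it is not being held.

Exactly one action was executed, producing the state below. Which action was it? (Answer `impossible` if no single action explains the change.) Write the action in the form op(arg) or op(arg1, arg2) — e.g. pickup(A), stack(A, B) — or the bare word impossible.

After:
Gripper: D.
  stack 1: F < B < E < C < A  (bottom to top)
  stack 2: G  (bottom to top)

unstack(D, A)

target: towers=[F/B/E/C/A; G] holding=D
         pickup(G) → towers=[F/B/E/C/A/D] holding=G
     unstack(D, A) → towers=[F/B/E/C/A; G] holding=D  ← match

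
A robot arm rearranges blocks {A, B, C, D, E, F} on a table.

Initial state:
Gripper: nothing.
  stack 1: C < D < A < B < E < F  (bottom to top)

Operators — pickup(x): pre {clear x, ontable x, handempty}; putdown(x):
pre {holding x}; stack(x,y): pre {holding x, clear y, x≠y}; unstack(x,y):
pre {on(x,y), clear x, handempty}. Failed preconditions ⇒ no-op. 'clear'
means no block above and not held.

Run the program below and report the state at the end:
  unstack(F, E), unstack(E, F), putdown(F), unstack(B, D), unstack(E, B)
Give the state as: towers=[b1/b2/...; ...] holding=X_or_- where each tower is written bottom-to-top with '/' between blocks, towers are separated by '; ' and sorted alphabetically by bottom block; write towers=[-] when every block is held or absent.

towers=[C/D/A/B; F] holding=E

step 1 (unstack(F, E)): towers=[C/D/A/B/E] holding=F
step 2 (unstack(E, F)) [no-op]: towers=[C/D/A/B/E] holding=F
step 3 (putdown(F)): towers=[C/D/A/B/E; F] holding=-
step 4 (unstack(B, D)) [no-op]: towers=[C/D/A/B/E; F] holding=-
step 5 (unstack(E, B)): towers=[C/D/A/B; F] holding=E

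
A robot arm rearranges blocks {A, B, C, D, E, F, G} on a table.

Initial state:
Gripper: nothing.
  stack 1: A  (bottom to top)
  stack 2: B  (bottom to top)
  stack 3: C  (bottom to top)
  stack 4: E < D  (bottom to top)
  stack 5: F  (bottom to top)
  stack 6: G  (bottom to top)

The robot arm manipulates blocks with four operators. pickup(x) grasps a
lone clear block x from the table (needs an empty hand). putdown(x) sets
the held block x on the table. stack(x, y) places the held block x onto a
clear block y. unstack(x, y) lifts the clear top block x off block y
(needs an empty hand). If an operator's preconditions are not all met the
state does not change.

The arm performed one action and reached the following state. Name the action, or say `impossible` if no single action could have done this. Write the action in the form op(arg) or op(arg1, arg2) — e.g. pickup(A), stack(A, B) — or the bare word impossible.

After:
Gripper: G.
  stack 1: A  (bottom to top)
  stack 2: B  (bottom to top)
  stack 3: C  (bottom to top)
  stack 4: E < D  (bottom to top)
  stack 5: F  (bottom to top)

pickup(G)

target: towers=[A; B; C; E/D; F] holding=G
         pickup(B) → towers=[A; C; E/D; F; G] holding=B
         pickup(F) → towers=[A; B; C; E/D; G] holding=F
         pickup(G) → towers=[A; B; C; E/D; F] holding=G  ← match
     unstack(D, E) → towers=[A; B; C; E; F; G] holding=D
         pickup(A) → towers=[B; C; E/D; F; G] holding=A
         pickup(C) → towers=[A; B; E/D; F; G] holding=C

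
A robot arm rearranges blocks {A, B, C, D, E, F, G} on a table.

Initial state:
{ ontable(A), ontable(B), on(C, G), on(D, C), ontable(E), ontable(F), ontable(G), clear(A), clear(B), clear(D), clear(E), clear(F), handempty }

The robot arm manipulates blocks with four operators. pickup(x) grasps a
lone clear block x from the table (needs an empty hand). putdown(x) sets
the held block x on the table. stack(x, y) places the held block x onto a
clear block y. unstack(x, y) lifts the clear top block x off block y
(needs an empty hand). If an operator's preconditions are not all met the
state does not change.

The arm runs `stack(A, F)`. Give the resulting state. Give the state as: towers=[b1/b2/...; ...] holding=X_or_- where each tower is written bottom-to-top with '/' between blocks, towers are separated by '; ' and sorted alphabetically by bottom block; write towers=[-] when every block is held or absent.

towers=[A; B; E; F; G/C/D] holding=-

before: towers=[A; B; E; F; G/C/D] holding=-
pre[stack(A, F)]: holding(A) fail, clear(F) ok, A≠F ok
holding(A) unmet → stack(A, F) is a no-op
after:  towers=[A; B; E; F; G/C/D] holding=-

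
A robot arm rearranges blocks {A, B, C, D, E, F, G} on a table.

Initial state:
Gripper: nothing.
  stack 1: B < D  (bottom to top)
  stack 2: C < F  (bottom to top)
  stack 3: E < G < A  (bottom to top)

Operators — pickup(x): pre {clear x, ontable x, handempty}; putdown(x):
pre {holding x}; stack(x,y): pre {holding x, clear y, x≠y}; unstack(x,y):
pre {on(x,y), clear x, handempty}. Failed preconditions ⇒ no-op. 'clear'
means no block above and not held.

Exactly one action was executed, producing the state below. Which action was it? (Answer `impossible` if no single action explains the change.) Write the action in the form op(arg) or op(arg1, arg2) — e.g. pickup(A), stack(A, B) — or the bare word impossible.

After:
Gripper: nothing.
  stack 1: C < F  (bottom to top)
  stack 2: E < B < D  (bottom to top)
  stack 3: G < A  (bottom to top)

target: towers=[C/F; E/B/D; G/A] holding=-
     unstack(F, C) → towers=[B/D; C; E/G/A] holding=F
     unstack(D, B) → towers=[B; C/F; E/G/A] holding=D
     unstack(A, G) → towers=[B/D; C/F; E/G] holding=A
none of the 3 applicable actions match → impossible

impossible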